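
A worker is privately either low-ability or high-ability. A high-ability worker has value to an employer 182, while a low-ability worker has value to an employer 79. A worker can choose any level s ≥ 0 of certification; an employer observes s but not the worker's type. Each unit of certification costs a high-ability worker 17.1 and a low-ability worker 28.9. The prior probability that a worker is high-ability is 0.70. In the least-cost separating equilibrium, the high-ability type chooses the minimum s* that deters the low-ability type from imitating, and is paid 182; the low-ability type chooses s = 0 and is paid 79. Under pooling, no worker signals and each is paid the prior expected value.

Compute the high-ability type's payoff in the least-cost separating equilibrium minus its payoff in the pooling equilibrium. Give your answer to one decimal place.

-30.0

Least-cost separating signal: s* solves 79 = 182 − 28.9·s*, so s* = (182 − 79)/28.9 ≈ 3.5640.
High-ability type's separating payoff: 182 − 17.1 × s* = 182 − 17.1 × (182 − 79)/28.9 = 182 − 1761.3/28.9 ≈ 121.055.
Pooling payoff: 0.70 × 182 + 0.30 × 79 = 151.1.
Difference: 121.055 − 151.1 = -30.045, i.e. -30.0 to one decimal place.
The high-ability type would prefer the pooling outcome.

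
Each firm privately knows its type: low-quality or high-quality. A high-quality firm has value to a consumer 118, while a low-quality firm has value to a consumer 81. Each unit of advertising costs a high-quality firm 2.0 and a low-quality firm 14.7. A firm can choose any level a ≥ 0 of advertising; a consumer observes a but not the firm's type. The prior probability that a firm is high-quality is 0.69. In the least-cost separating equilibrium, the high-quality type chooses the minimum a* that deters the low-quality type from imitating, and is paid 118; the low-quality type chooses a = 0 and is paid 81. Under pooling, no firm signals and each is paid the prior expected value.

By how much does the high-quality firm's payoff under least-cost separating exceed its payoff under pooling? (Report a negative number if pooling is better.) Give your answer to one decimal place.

6.4

Least-cost separating signal: a* solves 81 = 118 − 14.7·a*, so a* = (118 − 81)/14.7 ≈ 2.5170.
High-quality type's separating payoff: 118 − 2.0 × a* = 118 − 2.0 × (118 − 81)/14.7 = 118 − 74/14.7 ≈ 112.966.
Pooling payoff: 0.69 × 118 + 0.31 × 81 = 106.53.
Difference: 112.966 − 106.53 = 6.436, i.e. 6.4 to one decimal place.
The high-quality type prefers to separate.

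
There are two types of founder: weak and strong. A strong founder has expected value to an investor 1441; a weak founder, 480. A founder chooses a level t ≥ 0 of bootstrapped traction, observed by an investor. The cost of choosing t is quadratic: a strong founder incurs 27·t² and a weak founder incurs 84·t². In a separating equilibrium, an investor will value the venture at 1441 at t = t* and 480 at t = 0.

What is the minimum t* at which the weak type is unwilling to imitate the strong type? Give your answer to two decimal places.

3.38

The weak type at t = 0 receives 480; imitating at t* yields 1441 − 84·t*².
Indifference: 480 = 1441 − 84·t*², so t*² = (1441 − 480) / 84 ≈ 11.4405.
t* = √11.4405 ≈ 3.38.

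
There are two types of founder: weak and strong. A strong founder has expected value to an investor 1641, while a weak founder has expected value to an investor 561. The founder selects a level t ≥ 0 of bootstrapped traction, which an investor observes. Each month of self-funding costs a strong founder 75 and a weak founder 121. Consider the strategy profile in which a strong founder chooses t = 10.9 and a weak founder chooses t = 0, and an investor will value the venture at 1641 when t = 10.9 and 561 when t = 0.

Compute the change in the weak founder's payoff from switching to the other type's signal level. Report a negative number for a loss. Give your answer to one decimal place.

Playing t = 0 the weak founder receives 561.
Deviating to t = 10.9 brings payment 1641 at cost 121 × 10.9 = 1318.9, netting 322.1.
Gain from deviating: 322.1 − 561 = -238.9.
The gain is negative, so the weak type's incentive-compatibility constraint is satisfied.

-238.9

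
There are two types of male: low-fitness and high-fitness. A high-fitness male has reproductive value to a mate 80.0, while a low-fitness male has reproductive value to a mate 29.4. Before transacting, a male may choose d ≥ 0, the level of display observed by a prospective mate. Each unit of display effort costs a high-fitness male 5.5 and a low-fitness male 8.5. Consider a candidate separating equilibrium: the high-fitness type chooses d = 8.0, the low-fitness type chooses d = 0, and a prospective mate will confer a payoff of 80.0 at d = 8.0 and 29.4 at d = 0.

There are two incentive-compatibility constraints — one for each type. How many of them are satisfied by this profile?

2

Low-fitness type: stay at 0 → 29.4; mimic → 80.0 − 8.5 × 8.0 = 12. IC holds (29.4 ≥ 12).
High-fitness type: signal → 80.0 − 5.5 × 8.0 = 36; deviate to 0 → 29.4. IC holds (36 ≥ 29.4).
2 of 2 constraints hold, so this is a separating equilibrium.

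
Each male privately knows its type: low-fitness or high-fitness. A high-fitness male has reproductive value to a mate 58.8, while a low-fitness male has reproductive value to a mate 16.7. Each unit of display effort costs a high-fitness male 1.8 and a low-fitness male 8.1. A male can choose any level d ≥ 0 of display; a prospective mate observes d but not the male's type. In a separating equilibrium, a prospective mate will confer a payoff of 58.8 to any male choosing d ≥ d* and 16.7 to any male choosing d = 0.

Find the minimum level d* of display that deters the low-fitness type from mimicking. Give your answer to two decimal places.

5.20

A low-fitness male choosing d = 0 receives 16.7.
Imitating at d* instead would pay 58.8 at cost 8.1·d*, netting 58.8 − 8.1·d*.
Indifference: 16.7 = 58.8 − 8.1·d*, so d* = (58.8 − 16.7) / 8.1 ≈ 5.20.
At d* the low-fitness type's incentive constraint just binds; the high-fitness type strictly prefers d* since its per-unit cost is lower.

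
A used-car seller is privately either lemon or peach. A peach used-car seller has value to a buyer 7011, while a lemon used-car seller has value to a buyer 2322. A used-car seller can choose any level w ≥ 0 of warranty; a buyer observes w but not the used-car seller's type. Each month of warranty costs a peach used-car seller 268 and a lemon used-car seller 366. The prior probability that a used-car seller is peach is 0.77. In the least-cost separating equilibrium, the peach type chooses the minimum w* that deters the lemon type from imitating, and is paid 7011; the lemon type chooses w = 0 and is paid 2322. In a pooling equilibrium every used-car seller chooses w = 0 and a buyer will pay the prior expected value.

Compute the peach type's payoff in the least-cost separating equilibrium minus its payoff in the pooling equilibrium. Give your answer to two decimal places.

Least-cost separating signal: w* solves 2322 = 7011 − 366·w*, so w* = (7011 − 2322)/366 ≈ 12.8115.
Peach type's separating payoff: 7011 − 268 × w* = 7011 − 268 × (7011 − 2322)/366 = 7011 − 1256652/366 ≈ 3577.5246.
Pooling payoff: 0.77 × 7011 + 0.23 × 2322 = 5932.53.
Difference: 3577.5246 − 5932.53 = -2355.0054, i.e. -2355.01 to two decimal places.
The peach type would prefer the pooling outcome.

-2355.01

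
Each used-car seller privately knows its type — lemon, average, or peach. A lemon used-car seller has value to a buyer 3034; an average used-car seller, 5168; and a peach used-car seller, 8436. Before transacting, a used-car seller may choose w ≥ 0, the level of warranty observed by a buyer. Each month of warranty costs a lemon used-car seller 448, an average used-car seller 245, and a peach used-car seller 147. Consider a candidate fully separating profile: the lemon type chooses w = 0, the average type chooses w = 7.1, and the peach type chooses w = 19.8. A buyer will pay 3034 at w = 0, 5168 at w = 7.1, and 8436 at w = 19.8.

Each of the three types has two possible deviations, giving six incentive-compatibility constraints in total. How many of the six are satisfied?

5

Average (own payoff 5168 − 245×7.1 = 3428.5): to w=0 gives 3034 → no gain ✓; to w=19.8 gives 8436 − 245×19.8 = 3585 → profitable ✗.
Peach (own payoff 8436 − 147×19.8 = 5525.4): to w=0 gives 3034 → no gain ✓; to w=7.1 gives 5168 − 147×7.1 = 4124.3 → no gain ✓.
Lemon (own payoff 3034): to w=7.1 gives 5168 − 448×7.1 = 1987.2 → no gain ✓; to w=19.8 gives 8436 − 448×19.8 = -434.4 → no gain ✓.
5 of the 6 constraints hold; not an equilibrium.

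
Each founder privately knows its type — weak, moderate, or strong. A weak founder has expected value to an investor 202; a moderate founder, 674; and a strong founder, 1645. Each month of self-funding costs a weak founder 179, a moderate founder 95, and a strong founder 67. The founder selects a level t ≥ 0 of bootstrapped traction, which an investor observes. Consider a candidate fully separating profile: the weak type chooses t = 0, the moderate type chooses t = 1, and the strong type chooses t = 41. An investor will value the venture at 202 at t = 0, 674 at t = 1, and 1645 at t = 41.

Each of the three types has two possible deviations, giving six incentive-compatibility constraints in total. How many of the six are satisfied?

3

Weak (own payoff 202): to t=1 gives 674 − 179×1 = 495 → profitable ✗; to t=41 gives 1645 − 179×41 = -5694 → no gain ✓.
Strong (own payoff 1645 − 67×41 = -1102): to t=0 gives 202 → profitable ✗; to t=1 gives 674 − 67×1 = 607 → profitable ✗.
Moderate (own payoff 674 − 95×1 = 579): to t=0 gives 202 → no gain ✓; to t=41 gives 1645 − 95×41 = -2250 → no gain ✓.
3 of the 6 constraints hold; not an equilibrium.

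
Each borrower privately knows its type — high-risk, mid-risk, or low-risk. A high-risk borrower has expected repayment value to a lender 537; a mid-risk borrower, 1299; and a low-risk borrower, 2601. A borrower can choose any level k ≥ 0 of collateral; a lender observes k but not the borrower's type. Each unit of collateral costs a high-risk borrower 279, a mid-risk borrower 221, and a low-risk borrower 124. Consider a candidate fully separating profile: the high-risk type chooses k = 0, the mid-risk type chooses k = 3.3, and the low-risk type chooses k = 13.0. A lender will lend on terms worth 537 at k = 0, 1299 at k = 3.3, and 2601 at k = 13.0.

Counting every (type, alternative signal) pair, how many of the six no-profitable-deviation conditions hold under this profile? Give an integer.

Mid-risk (own payoff 1299 − 221×3.3 = 569.7): to k=0 gives 537 → no gain ✓; to k=13.0 gives 2601 − 221×13.0 = -272 → no gain ✓.
High-risk (own payoff 537): to k=3.3 gives 1299 − 279×3.3 = 378.3 → no gain ✓; to k=13.0 gives 2601 − 279×13.0 = -1026 → no gain ✓.
Low-risk (own payoff 2601 − 124×13.0 = 989): to k=0 gives 537 → no gain ✓; to k=3.3 gives 1299 − 124×3.3 = 889.8 → no gain ✓.
6 of the 6 constraints hold; this profile is a separating equilibrium.

6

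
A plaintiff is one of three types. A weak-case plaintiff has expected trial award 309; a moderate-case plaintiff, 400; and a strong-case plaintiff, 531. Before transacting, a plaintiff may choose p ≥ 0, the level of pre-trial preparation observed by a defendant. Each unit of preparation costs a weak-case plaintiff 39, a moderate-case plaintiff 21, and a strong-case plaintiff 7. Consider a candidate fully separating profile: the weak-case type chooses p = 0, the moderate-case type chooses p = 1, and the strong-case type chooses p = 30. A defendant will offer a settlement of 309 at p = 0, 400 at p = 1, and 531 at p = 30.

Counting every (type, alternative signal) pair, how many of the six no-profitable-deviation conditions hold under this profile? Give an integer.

Strong-case (own payoff 531 − 7×30 = 321): to p=0 gives 309 → no gain ✓; to p=1 gives 400 − 7×1 = 393 → profitable ✗.
Weak-case (own payoff 309): to p=1 gives 400 − 39×1 = 361 → profitable ✗; to p=30 gives 531 − 39×30 = -639 → no gain ✓.
Moderate-case (own payoff 400 − 21×1 = 379): to p=0 gives 309 → no gain ✓; to p=30 gives 531 − 21×30 = -99 → no gain ✓.
4 of the 6 constraints hold; not an equilibrium.

4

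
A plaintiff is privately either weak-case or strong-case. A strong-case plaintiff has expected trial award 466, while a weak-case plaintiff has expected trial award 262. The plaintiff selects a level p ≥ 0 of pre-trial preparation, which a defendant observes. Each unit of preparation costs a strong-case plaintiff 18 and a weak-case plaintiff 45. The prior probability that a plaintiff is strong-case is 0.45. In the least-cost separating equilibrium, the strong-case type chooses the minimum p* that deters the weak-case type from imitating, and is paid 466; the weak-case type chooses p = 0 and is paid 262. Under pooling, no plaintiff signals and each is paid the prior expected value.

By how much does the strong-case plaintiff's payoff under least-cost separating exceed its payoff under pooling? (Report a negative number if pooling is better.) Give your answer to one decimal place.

30.6

Least-cost separating signal: p* solves 262 = 466 − 45·p*, so p* = (466 − 262)/45 ≈ 4.5333.
Strong-case type's separating payoff: 466 − 18 × p* = 466 − 18 × (466 − 262)/45 = 466 − 3672/45 = 384.4.
Pooling payoff: 0.45 × 466 + 0.55 × 262 = 353.8.
Difference: 384.4 − 353.8 = 30.6.
The strong-case type prefers to separate.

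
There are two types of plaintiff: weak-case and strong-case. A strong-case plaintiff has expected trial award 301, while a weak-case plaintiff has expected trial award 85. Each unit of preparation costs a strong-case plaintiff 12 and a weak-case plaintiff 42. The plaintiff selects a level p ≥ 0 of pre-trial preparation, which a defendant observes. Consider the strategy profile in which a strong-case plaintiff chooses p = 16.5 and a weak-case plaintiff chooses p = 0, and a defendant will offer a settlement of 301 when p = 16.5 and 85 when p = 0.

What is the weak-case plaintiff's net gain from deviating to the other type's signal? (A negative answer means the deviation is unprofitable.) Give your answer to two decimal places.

-477.00

Playing p = 0 the weak-case plaintiff receives 85.
Deviating to p = 16.5 brings payment 301 at cost 42 × 16.5 = 693, netting -392.
Gain from deviating: -392 − 85 = -477.00.
The gain is negative, so the weak-case type's incentive-compatibility constraint is satisfied.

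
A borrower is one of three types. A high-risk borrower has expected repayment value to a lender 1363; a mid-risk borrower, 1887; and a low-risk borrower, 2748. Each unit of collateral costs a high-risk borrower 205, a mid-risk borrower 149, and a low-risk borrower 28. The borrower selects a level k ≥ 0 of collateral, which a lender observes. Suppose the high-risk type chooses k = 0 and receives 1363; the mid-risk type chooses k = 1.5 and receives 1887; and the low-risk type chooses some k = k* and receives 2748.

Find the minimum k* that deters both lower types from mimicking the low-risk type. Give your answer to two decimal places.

Mid-risk type (on-path payoff 1887 − 149×1.5 = 1663.5) won't mimic when 1663.5 ≥ 2748 − 149·k*, i.e. k* ≥ 7.28.
High-risk type (on-path payoff 1363) won't mimic when 1363 ≥ 2748 − 205·k*, i.e. k* ≥ 6.76.
Both must hold, so k* = max(6.76, 7.28) = 7.28. The mid-risk type's constraint binds.

7.28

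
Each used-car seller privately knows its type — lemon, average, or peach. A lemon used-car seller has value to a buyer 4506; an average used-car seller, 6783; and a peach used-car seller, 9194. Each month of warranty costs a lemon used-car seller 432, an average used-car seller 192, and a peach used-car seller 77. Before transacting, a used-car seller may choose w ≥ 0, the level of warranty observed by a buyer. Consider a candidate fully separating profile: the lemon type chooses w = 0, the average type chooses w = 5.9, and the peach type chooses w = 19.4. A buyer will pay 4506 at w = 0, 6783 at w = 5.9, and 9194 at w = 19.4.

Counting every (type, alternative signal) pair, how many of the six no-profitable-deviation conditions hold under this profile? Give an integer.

Peach (own payoff 9194 − 77×19.4 = 7700.2): to w=0 gives 4506 → no gain ✓; to w=5.9 gives 6783 − 77×5.9 = 6328.7 → no gain ✓.
Lemon (own payoff 4506): to w=5.9 gives 6783 − 432×5.9 = 4234.2 → no gain ✓; to w=19.4 gives 9194 − 432×19.4 = 813.2 → no gain ✓.
Average (own payoff 6783 − 192×5.9 = 5650.2): to w=0 gives 4506 → no gain ✓; to w=19.4 gives 9194 − 192×19.4 = 5469.2 → no gain ✓.
6 of the 6 constraints hold; this profile is a separating equilibrium.

6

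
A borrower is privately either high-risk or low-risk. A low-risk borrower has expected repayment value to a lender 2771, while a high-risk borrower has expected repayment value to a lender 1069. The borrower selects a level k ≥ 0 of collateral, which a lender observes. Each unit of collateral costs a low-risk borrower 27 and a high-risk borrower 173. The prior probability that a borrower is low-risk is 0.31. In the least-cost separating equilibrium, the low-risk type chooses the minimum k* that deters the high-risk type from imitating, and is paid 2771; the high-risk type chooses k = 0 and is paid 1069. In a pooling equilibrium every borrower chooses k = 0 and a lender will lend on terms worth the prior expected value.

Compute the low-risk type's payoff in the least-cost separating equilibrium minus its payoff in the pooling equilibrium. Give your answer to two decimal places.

908.75

Least-cost separating signal: k* solves 1069 = 2771 − 173·k*, so k* = (2771 − 1069)/173 ≈ 9.8382.
Low-risk type's separating payoff: 2771 − 27 × k* = 2771 − 27 × (2771 − 1069)/173 = 2771 − 45954/173 ≈ 2505.3699.
Pooling payoff: 0.31 × 2771 + 0.69 × 1069 = 1596.62.
Difference: 2505.3699 − 1596.62 = 908.7499, i.e. 908.75 to two decimal places.
The low-risk type prefers to separate.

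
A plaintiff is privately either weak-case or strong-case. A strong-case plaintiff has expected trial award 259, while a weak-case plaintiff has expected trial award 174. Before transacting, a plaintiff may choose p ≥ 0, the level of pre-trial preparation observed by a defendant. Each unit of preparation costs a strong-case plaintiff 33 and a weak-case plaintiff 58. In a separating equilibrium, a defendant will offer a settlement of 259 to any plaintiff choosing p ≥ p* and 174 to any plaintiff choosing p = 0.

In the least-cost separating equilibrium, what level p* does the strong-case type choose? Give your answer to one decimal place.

A weak-case plaintiff choosing p = 0 receives 174.
Imitating at p* instead would pay 259 at cost 58·p*, netting 259 − 58·p*.
Indifference: 174 = 259 − 58·p*, so p* = (259 − 174) / 58 ≈ 1.5.
This is the weak-case type's binding incentive-compatibility constraint; any p ≥ 1.5 sustains separation on that side.

1.5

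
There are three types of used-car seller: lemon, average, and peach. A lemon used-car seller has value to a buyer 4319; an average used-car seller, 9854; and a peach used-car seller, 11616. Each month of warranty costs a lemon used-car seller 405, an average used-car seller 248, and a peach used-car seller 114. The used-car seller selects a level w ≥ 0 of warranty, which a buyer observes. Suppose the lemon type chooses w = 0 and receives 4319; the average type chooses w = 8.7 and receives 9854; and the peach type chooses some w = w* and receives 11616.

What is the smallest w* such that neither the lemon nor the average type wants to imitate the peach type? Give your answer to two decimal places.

Average type (on-path payoff 9854 − 248×8.7 = 7696.4) won't mimic when 7696.4 ≥ 11616 − 248·w*, i.e. w* ≥ 15.80.
Lemon type (on-path payoff 4319) won't mimic when 4319 ≥ 11616 − 405·w*, i.e. w* ≥ 18.02.
Both must hold, so w* = max(18.02, 15.80) = 18.02. The lemon type's constraint binds.

18.02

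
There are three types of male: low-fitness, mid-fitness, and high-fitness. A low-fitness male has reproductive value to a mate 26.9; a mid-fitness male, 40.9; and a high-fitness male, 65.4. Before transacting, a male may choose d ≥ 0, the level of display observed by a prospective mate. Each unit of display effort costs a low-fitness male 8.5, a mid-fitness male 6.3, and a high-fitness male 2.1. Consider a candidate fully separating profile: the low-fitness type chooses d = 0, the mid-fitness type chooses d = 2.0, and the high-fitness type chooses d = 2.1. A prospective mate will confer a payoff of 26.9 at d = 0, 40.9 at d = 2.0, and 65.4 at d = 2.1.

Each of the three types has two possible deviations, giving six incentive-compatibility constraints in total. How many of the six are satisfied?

Low-fitness (own payoff 26.9): to d=2.0 gives 40.9 − 8.5×2.0 = 23.9 → no gain ✓; to d=2.1 gives 65.4 − 8.5×2.1 = 47.55 → profitable ✗.
Mid-fitness (own payoff 40.9 − 6.3×2.0 = 28.3): to d=0 gives 26.9 → no gain ✓; to d=2.1 gives 65.4 − 6.3×2.1 = 52.17 → profitable ✗.
High-fitness (own payoff 65.4 − 2.1×2.1 = 60.99): to d=0 gives 26.9 → no gain ✓; to d=2.0 gives 40.9 − 2.1×2.0 = 36.7 → no gain ✓.
4 of the 6 constraints hold; not an equilibrium.

4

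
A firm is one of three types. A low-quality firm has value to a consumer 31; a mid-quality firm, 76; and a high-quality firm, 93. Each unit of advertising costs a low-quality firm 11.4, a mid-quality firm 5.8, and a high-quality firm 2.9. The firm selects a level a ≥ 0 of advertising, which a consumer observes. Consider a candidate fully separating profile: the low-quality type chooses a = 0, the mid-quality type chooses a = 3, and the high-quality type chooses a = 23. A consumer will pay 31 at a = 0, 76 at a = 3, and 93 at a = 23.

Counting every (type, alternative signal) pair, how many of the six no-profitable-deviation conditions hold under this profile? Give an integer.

3

Low-quality (own payoff 31): to a=3 gives 76 − 11.4×3 = 41.8 → profitable ✗; to a=23 gives 93 − 11.4×23 = -169.2 → no gain ✓.
High-quality (own payoff 93 − 2.9×23 = 26.3): to a=0 gives 31 → profitable ✗; to a=3 gives 76 − 2.9×3 = 67.3 → profitable ✗.
Mid-quality (own payoff 76 − 5.8×3 = 58.6): to a=0 gives 31 → no gain ✓; to a=23 gives 93 − 5.8×23 = -40.4 → no gain ✓.
3 of the 6 constraints hold; not an equilibrium.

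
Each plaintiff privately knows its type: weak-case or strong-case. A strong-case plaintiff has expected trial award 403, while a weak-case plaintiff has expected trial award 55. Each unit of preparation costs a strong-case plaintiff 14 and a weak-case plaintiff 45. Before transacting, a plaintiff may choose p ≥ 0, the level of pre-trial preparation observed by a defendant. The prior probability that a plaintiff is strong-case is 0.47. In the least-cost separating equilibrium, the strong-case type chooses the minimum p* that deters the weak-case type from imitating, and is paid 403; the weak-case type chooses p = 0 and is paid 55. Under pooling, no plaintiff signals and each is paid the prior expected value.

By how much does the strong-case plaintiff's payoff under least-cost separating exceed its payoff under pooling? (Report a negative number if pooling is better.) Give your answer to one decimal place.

Least-cost separating signal: p* solves 55 = 403 − 45·p*, so p* = (403 − 55)/45 ≈ 7.7333.
Strong-case type's separating payoff: 403 − 14 × p* = 403 − 14 × (403 − 55)/45 = 403 − 4872/45 ≈ 294.733.
Pooling payoff: 0.47 × 403 + 0.53 × 55 = 218.56.
Difference: 294.733 − 218.56 = 76.173, i.e. 76.2 to one decimal place.
The strong-case type prefers to separate.

76.2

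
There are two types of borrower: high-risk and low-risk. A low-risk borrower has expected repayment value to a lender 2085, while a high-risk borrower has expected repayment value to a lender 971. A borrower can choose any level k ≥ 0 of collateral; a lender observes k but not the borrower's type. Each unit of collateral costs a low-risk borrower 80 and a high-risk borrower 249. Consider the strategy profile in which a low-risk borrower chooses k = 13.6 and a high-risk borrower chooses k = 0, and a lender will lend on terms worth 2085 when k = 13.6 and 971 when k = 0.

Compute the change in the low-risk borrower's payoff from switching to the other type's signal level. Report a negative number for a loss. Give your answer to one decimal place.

Playing k = 13.6 the low-risk borrower receives 2085 − 80 × 13.6 = 997.
Deviating to k = 0 yields 971 instead.
Gain from deviating: 971 − 997 = -26.0.
The gain is negative, so the low-risk type's incentive-compatibility constraint is satisfied.

-26.0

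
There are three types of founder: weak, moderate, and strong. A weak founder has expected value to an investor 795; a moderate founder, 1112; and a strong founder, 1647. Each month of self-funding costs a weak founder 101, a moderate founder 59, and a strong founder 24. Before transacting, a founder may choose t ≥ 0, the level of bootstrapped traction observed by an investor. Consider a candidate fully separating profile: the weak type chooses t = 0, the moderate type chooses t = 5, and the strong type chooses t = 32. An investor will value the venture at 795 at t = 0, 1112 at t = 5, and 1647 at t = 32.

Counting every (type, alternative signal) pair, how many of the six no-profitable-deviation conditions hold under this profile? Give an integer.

Weak (own payoff 795): to t=5 gives 1112 − 101×5 = 607 → no gain ✓; to t=32 gives 1647 − 101×32 = -1585 → no gain ✓.
Moderate (own payoff 1112 − 59×5 = 817): to t=0 gives 795 → no gain ✓; to t=32 gives 1647 − 59×32 = -241 → no gain ✓.
Strong (own payoff 1647 − 24×32 = 879): to t=0 gives 795 → no gain ✓; to t=5 gives 1112 − 24×5 = 992 → profitable ✗.
5 of the 6 constraints hold; not an equilibrium.

5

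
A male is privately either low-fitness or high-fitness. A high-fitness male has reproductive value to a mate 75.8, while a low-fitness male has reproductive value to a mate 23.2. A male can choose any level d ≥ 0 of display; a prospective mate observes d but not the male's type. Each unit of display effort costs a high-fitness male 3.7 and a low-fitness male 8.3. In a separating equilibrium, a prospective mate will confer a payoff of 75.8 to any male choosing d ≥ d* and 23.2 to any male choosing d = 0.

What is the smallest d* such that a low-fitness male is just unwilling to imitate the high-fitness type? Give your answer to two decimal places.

6.34

A low-fitness male choosing d = 0 receives 23.2.
Imitating at d* instead would pay 75.8 at cost 8.3·d*, netting 75.8 − 8.3·d*.
Indifference: 23.2 = 75.8 − 8.3·d*, so d* = (75.8 − 23.2) / 8.3 ≈ 6.34.
At d* the low-fitness type's incentive constraint just binds; the high-fitness type strictly prefers d* since its per-unit cost is lower.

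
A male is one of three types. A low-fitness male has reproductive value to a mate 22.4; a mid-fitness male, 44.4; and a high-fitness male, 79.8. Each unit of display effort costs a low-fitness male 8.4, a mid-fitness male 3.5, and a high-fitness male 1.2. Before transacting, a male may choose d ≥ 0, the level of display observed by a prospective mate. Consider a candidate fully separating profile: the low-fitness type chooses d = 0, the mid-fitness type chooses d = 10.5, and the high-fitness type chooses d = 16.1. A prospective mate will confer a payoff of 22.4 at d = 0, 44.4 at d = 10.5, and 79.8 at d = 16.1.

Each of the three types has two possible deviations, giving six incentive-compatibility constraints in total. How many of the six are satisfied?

Low-fitness (own payoff 22.4): to d=10.5 gives 44.4 − 8.4×10.5 = -43.8 → no gain ✓; to d=16.1 gives 79.8 − 8.4×16.1 = -55.44 → no gain ✓.
Mid-fitness (own payoff 44.4 − 3.5×10.5 = 7.65): to d=0 gives 22.4 → profitable ✗; to d=16.1 gives 79.8 − 3.5×16.1 = 23.45 → profitable ✗.
High-fitness (own payoff 79.8 − 1.2×16.1 = 60.48): to d=0 gives 22.4 → no gain ✓; to d=10.5 gives 44.4 − 1.2×10.5 = 31.8 → no gain ✓.
4 of the 6 constraints hold; not an equilibrium.

4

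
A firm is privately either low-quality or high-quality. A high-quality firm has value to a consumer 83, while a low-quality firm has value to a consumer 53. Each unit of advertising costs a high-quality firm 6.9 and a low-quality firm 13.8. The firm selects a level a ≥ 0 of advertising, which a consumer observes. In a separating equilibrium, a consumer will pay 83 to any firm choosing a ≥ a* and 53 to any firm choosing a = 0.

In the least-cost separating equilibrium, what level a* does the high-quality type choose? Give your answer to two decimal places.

2.17

A low-quality firm choosing a = 0 receives 53.
Imitating at a* instead would pay 83 at cost 13.8·a*, netting 83 − 13.8·a*.
Indifference: 53 = 83 − 13.8·a*, so a* = (83 − 53) / 13.8 ≈ 2.17.
At a* the low-quality type's incentive constraint just binds; the high-quality type strictly prefers a* since its per-unit cost is lower.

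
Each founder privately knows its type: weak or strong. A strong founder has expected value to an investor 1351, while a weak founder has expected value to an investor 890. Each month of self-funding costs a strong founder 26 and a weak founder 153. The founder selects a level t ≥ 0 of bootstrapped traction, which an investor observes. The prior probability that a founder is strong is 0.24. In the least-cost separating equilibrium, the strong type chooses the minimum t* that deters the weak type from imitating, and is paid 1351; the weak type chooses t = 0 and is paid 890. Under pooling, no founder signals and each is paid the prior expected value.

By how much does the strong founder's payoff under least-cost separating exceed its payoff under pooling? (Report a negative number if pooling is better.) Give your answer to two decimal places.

Least-cost separating signal: t* solves 890 = 1351 − 153·t*, so t* = (1351 − 890)/153 ≈ 3.0131.
Strong type's separating payoff: 1351 − 26 × t* = 1351 − 26 × (1351 − 890)/153 = 1351 − 11986/153 ≈ 1272.6601.
Pooling payoff: 0.24 × 1351 + 0.76 × 890 = 1000.64.
Difference: 1272.6601 − 1000.64 = 272.0201, i.e. 272.02 to two decimal places.
The strong type prefers to separate.

272.02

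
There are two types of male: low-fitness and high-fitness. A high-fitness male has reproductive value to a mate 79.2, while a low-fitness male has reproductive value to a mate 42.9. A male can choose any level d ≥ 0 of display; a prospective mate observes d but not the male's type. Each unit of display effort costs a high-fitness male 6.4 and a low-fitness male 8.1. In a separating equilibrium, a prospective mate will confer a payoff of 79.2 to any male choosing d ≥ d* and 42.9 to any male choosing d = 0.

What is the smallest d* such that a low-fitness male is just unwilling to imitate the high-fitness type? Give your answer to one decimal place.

4.5

A low-fitness male choosing d = 0 receives 42.9.
Imitating at d* instead would pay 79.2 at cost 8.1·d*, netting 79.2 − 8.1·d*.
Indifference: 42.9 = 79.2 − 8.1·d*, so d* = (79.2 − 42.9) / 8.1 ≈ 4.5.
At d* the low-fitness type's incentive constraint just binds; the high-fitness type strictly prefers d* since its per-unit cost is lower.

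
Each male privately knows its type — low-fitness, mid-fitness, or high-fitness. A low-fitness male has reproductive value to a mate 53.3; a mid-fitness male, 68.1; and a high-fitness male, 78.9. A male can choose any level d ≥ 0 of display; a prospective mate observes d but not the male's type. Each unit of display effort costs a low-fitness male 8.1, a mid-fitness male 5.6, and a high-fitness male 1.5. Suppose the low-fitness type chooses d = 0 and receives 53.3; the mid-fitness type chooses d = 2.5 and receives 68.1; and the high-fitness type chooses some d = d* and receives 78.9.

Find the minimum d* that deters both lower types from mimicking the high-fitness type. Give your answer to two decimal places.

Low-fitness type (on-path payoff 53.3) won't mimic when 53.3 ≥ 78.9 − 8.1·d*, i.e. d* ≥ 3.16.
Mid-fitness type (on-path payoff 68.1 − 5.6×2.5 = 54.1) won't mimic when 54.1 ≥ 78.9 − 5.6·d*, i.e. d* ≥ 4.43.
Both must hold, so d* = max(3.16, 4.43) = 4.43. The mid-fitness type's constraint binds.

4.43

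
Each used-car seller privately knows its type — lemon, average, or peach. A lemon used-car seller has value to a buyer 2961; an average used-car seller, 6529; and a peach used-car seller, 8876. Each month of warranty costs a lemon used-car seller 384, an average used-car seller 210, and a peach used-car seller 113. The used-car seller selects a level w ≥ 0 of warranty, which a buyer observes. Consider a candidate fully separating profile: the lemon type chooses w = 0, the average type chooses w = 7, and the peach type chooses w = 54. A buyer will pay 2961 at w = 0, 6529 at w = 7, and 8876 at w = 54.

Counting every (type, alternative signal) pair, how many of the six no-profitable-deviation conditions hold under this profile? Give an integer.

Peach (own payoff 8876 − 113×54 = 2774): to w=0 gives 2961 → profitable ✗; to w=7 gives 6529 − 113×7 = 5738 → profitable ✗.
Lemon (own payoff 2961): to w=7 gives 6529 − 384×7 = 3841 → profitable ✗; to w=54 gives 8876 − 384×54 = -11860 → no gain ✓.
Average (own payoff 6529 − 210×7 = 5059): to w=0 gives 2961 → no gain ✓; to w=54 gives 8876 − 210×54 = -2464 → no gain ✓.
3 of the 6 constraints hold; not an equilibrium.

3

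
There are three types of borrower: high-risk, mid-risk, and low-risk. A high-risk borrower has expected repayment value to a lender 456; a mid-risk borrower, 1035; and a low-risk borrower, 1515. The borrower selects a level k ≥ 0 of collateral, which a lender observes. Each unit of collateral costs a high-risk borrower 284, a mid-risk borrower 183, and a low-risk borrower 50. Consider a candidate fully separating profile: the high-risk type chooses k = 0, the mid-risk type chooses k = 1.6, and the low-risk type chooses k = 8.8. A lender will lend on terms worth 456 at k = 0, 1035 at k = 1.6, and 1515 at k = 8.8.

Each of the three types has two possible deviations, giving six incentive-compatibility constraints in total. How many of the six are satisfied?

High-risk (own payoff 456): to k=1.6 gives 1035 − 284×1.6 = 580.6 → profitable ✗; to k=8.8 gives 1515 − 284×8.8 = -984.2 → no gain ✓.
Low-risk (own payoff 1515 − 50×8.8 = 1075): to k=0 gives 456 → no gain ✓; to k=1.6 gives 1035 − 50×1.6 = 955 → no gain ✓.
Mid-risk (own payoff 1035 − 183×1.6 = 742.2): to k=0 gives 456 → no gain ✓; to k=8.8 gives 1515 − 183×8.8 = -95.4 → no gain ✓.
5 of the 6 constraints hold; not an equilibrium.

5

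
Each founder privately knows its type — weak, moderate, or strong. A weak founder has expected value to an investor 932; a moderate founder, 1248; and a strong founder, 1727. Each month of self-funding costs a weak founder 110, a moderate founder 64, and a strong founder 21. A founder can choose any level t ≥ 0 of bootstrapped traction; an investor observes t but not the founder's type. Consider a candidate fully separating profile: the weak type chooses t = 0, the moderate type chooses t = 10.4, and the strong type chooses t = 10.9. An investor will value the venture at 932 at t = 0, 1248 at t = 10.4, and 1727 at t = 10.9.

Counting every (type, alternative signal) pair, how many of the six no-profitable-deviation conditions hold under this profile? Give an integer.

Weak (own payoff 932): to t=10.4 gives 1248 − 110×10.4 = 104 → no gain ✓; to t=10.9 gives 1727 − 110×10.9 = 528 → no gain ✓.
Moderate (own payoff 1248 − 64×10.4 = 582.4): to t=0 gives 932 → profitable ✗; to t=10.9 gives 1727 − 64×10.9 = 1029.4 → profitable ✗.
Strong (own payoff 1727 − 21×10.9 = 1498.1): to t=0 gives 932 → no gain ✓; to t=10.4 gives 1248 − 21×10.4 = 1029.6 → no gain ✓.
4 of the 6 constraints hold; not an equilibrium.

4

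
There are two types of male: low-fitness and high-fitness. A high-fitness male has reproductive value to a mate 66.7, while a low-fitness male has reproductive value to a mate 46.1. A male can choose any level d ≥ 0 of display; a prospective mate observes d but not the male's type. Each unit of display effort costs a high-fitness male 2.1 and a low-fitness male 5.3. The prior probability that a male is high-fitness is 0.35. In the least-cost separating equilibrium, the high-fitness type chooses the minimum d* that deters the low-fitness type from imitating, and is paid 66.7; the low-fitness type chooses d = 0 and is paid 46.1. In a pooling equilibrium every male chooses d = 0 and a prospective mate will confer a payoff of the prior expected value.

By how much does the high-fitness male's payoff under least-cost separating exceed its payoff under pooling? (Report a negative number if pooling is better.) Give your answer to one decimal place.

Least-cost separating signal: d* solves 46.1 = 66.7 − 5.3·d*, so d* = (66.7 − 46.1)/5.3 ≈ 3.8868.
High-fitness type's separating payoff: 66.7 − 2.1 × d* = 66.7 − 2.1 × (66.7 − 46.1)/5.3 = 66.7 − 43.26/5.3 ≈ 58.538.
Pooling payoff: 0.35 × 66.7 + 0.65 × 46.1 = 53.31.
Difference: 58.538 − 53.31 = 5.228, i.e. 5.2 to one decimal place.
The high-fitness type prefers to separate.

5.2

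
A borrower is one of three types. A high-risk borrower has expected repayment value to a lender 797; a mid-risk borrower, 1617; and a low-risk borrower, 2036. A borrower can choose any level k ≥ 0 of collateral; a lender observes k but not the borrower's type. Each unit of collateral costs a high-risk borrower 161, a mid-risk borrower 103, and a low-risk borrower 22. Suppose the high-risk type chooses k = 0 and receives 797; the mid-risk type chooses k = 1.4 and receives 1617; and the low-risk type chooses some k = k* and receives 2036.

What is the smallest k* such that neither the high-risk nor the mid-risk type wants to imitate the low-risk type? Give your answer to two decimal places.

Mid-risk type (on-path payoff 1617 − 103×1.4 = 1472.8) won't mimic when 1472.8 ≥ 2036 − 103·k*, i.e. k* ≥ 5.47.
High-risk type (on-path payoff 797) won't mimic when 797 ≥ 2036 − 161·k*, i.e. k* ≥ 7.70.
Both must hold, so k* = max(7.70, 5.47) = 7.70. The high-risk type's constraint binds.

7.70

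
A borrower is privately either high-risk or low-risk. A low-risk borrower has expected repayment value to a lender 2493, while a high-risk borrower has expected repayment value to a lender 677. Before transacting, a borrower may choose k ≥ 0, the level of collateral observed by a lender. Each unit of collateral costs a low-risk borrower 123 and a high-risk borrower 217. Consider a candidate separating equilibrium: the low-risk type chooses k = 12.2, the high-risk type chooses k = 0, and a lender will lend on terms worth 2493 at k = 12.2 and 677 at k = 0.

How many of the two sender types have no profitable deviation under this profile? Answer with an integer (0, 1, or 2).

High-risk type: stay at 0 → 677; mimic → 2493 − 217 × 12.2 = -154.4. IC holds (677 ≥ -154.4).
Low-risk type: signal → 2493 − 123 × 12.2 = 992.4; deviate to 0 → 677. IC holds (992.4 ≥ 677).
2 of 2 constraints hold, so this is a separating equilibrium.

2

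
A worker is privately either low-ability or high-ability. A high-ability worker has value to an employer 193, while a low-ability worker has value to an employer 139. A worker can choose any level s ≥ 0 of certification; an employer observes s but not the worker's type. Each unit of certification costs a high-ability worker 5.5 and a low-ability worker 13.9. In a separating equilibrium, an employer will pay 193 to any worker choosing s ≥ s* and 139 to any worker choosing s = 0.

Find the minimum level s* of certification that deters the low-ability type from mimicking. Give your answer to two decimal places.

A low-ability worker choosing s = 0 receives 139.
Imitating at s* instead would pay 193 at cost 13.9·s*, netting 193 − 13.9·s*.
Indifference: 139 = 193 − 13.9·s*, so s* = (193 − 139) / 13.9 ≈ 3.88.
This is the low-ability type's binding incentive-compatibility constraint; any s ≥ 3.88 sustains separation on that side.

3.88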